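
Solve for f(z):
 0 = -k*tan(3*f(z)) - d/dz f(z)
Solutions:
 f(z) = -asin(C1*exp(-3*k*z))/3 + pi/3
 f(z) = asin(C1*exp(-3*k*z))/3


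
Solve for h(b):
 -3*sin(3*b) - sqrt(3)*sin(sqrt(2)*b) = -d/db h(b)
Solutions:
 h(b) = C1 - cos(3*b) - sqrt(6)*cos(sqrt(2)*b)/2


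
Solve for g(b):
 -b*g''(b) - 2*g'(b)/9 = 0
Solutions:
 g(b) = C1 + C2*b^(7/9)


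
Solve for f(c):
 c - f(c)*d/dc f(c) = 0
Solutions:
 f(c) = -sqrt(C1 + c^2)
 f(c) = sqrt(C1 + c^2)


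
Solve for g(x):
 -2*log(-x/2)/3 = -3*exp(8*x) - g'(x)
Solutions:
 g(x) = C1 + 2*x*log(-x)/3 + 2*x*(-1 - log(2))/3 - 3*exp(8*x)/8


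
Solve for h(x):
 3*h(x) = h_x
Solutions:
 h(x) = C1*exp(3*x)


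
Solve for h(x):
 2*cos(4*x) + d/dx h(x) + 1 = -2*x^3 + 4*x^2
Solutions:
 h(x) = C1 - x^4/2 + 4*x^3/3 - x - sin(4*x)/2


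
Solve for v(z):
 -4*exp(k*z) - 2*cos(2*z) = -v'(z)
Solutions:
 v(z) = C1 + sin(2*z) + 4*exp(k*z)/k


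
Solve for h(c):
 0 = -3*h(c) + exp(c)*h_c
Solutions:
 h(c) = C1*exp(-3*exp(-c))


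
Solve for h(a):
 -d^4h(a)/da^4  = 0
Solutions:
 h(a) = C1 + C2*a + C3*a^2 + C4*a^3


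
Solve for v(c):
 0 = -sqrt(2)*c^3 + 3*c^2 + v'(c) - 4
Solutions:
 v(c) = C1 + sqrt(2)*c^4/4 - c^3 + 4*c


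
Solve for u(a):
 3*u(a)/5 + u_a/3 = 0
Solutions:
 u(a) = C1*exp(-9*a/5)


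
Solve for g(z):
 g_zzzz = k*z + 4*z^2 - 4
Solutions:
 g(z) = C1 + C2*z + C3*z^2 + C4*z^3 + k*z^5/120 + z^6/90 - z^4/6


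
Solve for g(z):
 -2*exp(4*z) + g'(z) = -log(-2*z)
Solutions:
 g(z) = C1 - z*log(-z) + z*(1 - log(2)) + exp(4*z)/2


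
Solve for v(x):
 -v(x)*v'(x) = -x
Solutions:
 v(x) = -sqrt(C1 + x^2)
 v(x) = sqrt(C1 + x^2)


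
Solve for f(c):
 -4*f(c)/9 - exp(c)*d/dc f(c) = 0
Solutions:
 f(c) = C1*exp(4*exp(-c)/9)


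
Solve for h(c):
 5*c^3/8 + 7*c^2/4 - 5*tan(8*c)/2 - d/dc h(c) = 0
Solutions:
 h(c) = C1 + 5*c^4/32 + 7*c^3/12 + 5*log(cos(8*c))/16


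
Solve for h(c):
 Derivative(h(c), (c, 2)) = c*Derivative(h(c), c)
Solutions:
 h(c) = C1 + C2*erfi(sqrt(2)*c/2)


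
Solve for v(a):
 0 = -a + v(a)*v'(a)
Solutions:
 v(a) = -sqrt(C1 + a^2)
 v(a) = sqrt(C1 + a^2)


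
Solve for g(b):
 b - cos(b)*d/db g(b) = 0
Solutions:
 g(b) = C1 + Integral(b/cos(b), b)


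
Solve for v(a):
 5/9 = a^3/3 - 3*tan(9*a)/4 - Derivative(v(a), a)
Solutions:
 v(a) = C1 + a^4/12 - 5*a/9 + log(cos(9*a))/12


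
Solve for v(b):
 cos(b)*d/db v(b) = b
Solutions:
 v(b) = C1 + Integral(b/cos(b), b)


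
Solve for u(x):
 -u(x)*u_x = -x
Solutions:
 u(x) = -sqrt(C1 + x^2)
 u(x) = sqrt(C1 + x^2)


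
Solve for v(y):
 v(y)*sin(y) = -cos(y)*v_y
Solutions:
 v(y) = C1*cos(y)


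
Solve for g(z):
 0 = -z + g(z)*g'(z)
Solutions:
 g(z) = -sqrt(C1 + z^2)
 g(z) = sqrt(C1 + z^2)


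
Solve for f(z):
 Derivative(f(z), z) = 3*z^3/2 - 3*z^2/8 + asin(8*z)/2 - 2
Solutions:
 f(z) = C1 + 3*z^4/8 - z^3/8 + z*asin(8*z)/2 - 2*z + sqrt(1 - 64*z^2)/16


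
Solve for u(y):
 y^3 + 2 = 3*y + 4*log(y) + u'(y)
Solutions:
 u(y) = C1 + y^4/4 - 3*y^2/2 - 4*y*log(y) + 6*y


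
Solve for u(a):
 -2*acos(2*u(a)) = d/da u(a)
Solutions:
 Integral(1/acos(2*_y), (_y, u(a))) = C1 - 2*a


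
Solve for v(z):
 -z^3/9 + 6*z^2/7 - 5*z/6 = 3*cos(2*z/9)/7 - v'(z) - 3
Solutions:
 v(z) = C1 + z^4/36 - 2*z^3/7 + 5*z^2/12 - 3*z + 27*sin(2*z/9)/14


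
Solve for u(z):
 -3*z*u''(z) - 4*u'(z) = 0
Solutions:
 u(z) = C1 + C2/z^(1/3)


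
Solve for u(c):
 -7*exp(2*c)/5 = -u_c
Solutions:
 u(c) = C1 + 7*exp(2*c)/10


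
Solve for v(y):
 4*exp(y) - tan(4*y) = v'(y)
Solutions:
 v(y) = C1 + 4*exp(y) + log(cos(4*y))/4


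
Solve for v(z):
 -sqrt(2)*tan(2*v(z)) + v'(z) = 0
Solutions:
 v(z) = -asin(C1*exp(2*sqrt(2)*z))/2 + pi/2
 v(z) = asin(C1*exp(2*sqrt(2)*z))/2


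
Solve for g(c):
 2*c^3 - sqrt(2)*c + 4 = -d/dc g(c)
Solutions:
 g(c) = C1 - c^4/2 + sqrt(2)*c^2/2 - 4*c


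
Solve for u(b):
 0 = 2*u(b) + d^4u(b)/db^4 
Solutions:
 u(b) = (C1*sin(2^(3/4)*b/2) + C2*cos(2^(3/4)*b/2))*exp(-2^(3/4)*b/2) + (C3*sin(2^(3/4)*b/2) + C4*cos(2^(3/4)*b/2))*exp(2^(3/4)*b/2)


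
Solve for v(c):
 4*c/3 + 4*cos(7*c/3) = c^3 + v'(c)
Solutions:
 v(c) = C1 - c^4/4 + 2*c^2/3 + 12*sin(7*c/3)/7


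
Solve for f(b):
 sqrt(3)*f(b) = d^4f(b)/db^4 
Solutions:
 f(b) = C1*exp(-3^(1/8)*b) + C2*exp(3^(1/8)*b) + C3*sin(3^(1/8)*b) + C4*cos(3^(1/8)*b)


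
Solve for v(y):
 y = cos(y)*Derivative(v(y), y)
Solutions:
 v(y) = C1 + Integral(y/cos(y), y)


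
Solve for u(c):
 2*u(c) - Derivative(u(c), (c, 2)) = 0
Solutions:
 u(c) = C1*exp(-sqrt(2)*c) + C2*exp(sqrt(2)*c)


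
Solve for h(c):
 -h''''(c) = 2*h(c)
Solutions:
 h(c) = (C1*sin(2^(3/4)*c/2) + C2*cos(2^(3/4)*c/2))*exp(-2^(3/4)*c/2) + (C3*sin(2^(3/4)*c/2) + C4*cos(2^(3/4)*c/2))*exp(2^(3/4)*c/2)


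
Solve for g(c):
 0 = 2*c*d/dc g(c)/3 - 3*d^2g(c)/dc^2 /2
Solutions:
 g(c) = C1 + C2*erfi(sqrt(2)*c/3)


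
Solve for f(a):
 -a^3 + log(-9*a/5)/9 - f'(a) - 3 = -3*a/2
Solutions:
 f(a) = C1 - a^4/4 + 3*a^2/4 + a*log(-a)/9 + a*(-28 - log(5) + 2*log(3))/9


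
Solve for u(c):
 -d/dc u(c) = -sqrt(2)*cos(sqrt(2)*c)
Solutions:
 u(c) = C1 + sin(sqrt(2)*c)


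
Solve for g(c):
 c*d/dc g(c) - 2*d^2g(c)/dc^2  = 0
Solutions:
 g(c) = C1 + C2*erfi(c/2)


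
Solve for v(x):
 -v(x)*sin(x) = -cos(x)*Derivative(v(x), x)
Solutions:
 v(x) = C1/cos(x)


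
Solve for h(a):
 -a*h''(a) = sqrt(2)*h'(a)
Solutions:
 h(a) = C1 + C2*a^(1 - sqrt(2))


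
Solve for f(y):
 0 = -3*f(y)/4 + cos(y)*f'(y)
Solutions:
 f(y) = C1*(sin(y) + 1)^(3/8)/(sin(y) - 1)^(3/8)


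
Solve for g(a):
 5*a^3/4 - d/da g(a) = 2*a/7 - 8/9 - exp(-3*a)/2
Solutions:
 g(a) = C1 + 5*a^4/16 - a^2/7 + 8*a/9 - exp(-3*a)/6


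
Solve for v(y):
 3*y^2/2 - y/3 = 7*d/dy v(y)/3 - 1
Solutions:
 v(y) = C1 + 3*y^3/14 - y^2/14 + 3*y/7


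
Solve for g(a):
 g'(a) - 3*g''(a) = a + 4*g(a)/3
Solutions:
 g(a) = -3*a/4 + (C1*sin(sqrt(15)*a/6) + C2*cos(sqrt(15)*a/6))*exp(a/6) - 9/16


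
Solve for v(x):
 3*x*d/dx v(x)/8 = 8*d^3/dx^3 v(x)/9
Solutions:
 v(x) = C1 + Integral(C2*airyai(3*x/4) + C3*airybi(3*x/4), x)


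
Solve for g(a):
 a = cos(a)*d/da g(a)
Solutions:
 g(a) = C1 + Integral(a/cos(a), a)


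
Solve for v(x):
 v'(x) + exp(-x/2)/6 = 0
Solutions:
 v(x) = C1 + exp(-x/2)/3


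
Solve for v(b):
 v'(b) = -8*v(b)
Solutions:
 v(b) = C1*exp(-8*b)


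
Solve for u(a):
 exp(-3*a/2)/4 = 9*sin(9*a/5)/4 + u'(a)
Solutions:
 u(a) = C1 + 5*cos(9*a/5)/4 - exp(-3*a/2)/6


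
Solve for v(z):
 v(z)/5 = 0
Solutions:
 v(z) = 0


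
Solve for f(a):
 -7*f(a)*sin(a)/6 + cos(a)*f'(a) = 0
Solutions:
 f(a) = C1/cos(a)^(7/6)


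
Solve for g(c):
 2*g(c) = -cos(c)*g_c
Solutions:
 g(c) = C1*(sin(c) - 1)/(sin(c) + 1)


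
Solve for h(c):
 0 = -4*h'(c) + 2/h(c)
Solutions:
 h(c) = -sqrt(C1 + c)
 h(c) = sqrt(C1 + c)


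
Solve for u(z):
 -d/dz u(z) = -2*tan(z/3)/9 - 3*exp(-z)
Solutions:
 u(z) = C1 + log(tan(z/3)^2 + 1)/3 - 3*exp(-z)


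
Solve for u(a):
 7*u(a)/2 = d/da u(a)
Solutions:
 u(a) = C1*exp(7*a/2)


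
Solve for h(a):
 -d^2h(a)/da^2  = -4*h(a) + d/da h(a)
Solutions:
 h(a) = C1*exp(a*(-1 + sqrt(17))/2) + C2*exp(-a*(1 + sqrt(17))/2)


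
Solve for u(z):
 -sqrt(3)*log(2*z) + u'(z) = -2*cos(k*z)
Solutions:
 u(z) = C1 + sqrt(3)*z*(log(z) - 1) + sqrt(3)*z*log(2) - 2*Piecewise((sin(k*z)/k, Ne(k, 0)), (z, True))


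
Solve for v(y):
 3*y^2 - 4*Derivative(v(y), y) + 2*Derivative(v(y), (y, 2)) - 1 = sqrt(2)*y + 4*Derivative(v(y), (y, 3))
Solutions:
 v(y) = C1 + y^3/4 - sqrt(2)*y^2/8 + 3*y^2/8 - 11*y/8 - sqrt(2)*y/8 + (C2*sin(sqrt(15)*y/4) + C3*cos(sqrt(15)*y/4))*exp(y/4)


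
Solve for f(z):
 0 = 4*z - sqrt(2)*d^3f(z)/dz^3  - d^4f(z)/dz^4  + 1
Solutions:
 f(z) = C1 + C2*z + C3*z^2 + C4*exp(-sqrt(2)*z) + sqrt(2)*z^4/12 + z^3*(-4 + sqrt(2))/12


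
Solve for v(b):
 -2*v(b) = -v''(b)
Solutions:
 v(b) = C1*exp(-sqrt(2)*b) + C2*exp(sqrt(2)*b)


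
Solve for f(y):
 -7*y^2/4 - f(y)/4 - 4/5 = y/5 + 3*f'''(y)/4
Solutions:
 f(y) = C3*exp(-3^(2/3)*y/3) - 7*y^2 - 4*y/5 + (C1*sin(3^(1/6)*y/2) + C2*cos(3^(1/6)*y/2))*exp(3^(2/3)*y/6) - 16/5


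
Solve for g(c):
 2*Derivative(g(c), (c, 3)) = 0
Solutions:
 g(c) = C1 + C2*c + C3*c^2


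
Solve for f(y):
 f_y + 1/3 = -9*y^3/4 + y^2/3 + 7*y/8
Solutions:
 f(y) = C1 - 9*y^4/16 + y^3/9 + 7*y^2/16 - y/3


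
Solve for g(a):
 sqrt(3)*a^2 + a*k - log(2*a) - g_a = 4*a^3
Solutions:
 g(a) = C1 - a^4 + sqrt(3)*a^3/3 + a^2*k/2 - a*log(a) - a*log(2) + a


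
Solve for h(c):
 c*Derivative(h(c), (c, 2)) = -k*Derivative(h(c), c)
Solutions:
 h(c) = C1 + c^(1 - re(k))*(C2*sin(log(c)*Abs(im(k))) + C3*cos(log(c)*im(k)))


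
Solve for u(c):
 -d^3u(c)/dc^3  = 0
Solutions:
 u(c) = C1 + C2*c + C3*c^2


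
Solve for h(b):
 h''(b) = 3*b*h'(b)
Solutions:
 h(b) = C1 + C2*erfi(sqrt(6)*b/2)


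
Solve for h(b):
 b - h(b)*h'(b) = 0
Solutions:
 h(b) = -sqrt(C1 + b^2)
 h(b) = sqrt(C1 + b^2)


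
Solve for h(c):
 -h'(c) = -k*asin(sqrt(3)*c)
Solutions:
 h(c) = C1 + k*(c*asin(sqrt(3)*c) + sqrt(3)*sqrt(1 - 3*c^2)/3)


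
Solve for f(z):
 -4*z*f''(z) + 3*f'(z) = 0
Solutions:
 f(z) = C1 + C2*z^(7/4)


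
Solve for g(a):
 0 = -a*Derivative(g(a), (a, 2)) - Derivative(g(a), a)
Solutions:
 g(a) = C1 + C2*log(a)


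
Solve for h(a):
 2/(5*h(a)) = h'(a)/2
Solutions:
 h(a) = -sqrt(C1 + 40*a)/5
 h(a) = sqrt(C1 + 40*a)/5


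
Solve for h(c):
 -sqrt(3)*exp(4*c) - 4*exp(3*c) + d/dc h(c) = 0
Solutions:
 h(c) = C1 + sqrt(3)*exp(4*c)/4 + 4*exp(3*c)/3


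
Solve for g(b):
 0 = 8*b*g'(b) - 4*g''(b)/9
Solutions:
 g(b) = C1 + C2*erfi(3*b)


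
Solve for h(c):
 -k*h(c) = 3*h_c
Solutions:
 h(c) = C1*exp(-c*k/3)


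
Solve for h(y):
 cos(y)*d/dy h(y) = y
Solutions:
 h(y) = C1 + Integral(y/cos(y), y)


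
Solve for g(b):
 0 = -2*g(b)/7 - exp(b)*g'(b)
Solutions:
 g(b) = C1*exp(2*exp(-b)/7)


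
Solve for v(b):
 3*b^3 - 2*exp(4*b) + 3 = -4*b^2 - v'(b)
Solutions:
 v(b) = C1 - 3*b^4/4 - 4*b^3/3 - 3*b + exp(4*b)/2


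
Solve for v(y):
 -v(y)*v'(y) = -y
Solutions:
 v(y) = -sqrt(C1 + y^2)
 v(y) = sqrt(C1 + y^2)


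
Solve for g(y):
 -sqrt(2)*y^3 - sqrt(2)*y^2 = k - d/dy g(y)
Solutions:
 g(y) = C1 + k*y + sqrt(2)*y^4/4 + sqrt(2)*y^3/3


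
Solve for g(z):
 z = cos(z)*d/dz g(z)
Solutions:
 g(z) = C1 + Integral(z/cos(z), z)


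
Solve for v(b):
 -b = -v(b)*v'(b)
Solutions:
 v(b) = -sqrt(C1 + b^2)
 v(b) = sqrt(C1 + b^2)


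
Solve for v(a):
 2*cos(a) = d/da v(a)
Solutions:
 v(a) = C1 + 2*sin(a)


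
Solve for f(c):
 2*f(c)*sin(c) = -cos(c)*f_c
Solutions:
 f(c) = C1*cos(c)^2


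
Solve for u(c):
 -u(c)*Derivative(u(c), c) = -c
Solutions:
 u(c) = -sqrt(C1 + c^2)
 u(c) = sqrt(C1 + c^2)


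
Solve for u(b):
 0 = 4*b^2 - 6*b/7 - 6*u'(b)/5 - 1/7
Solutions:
 u(b) = C1 + 10*b^3/9 - 5*b^2/14 - 5*b/42


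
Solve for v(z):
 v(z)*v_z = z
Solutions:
 v(z) = -sqrt(C1 + z^2)
 v(z) = sqrt(C1 + z^2)


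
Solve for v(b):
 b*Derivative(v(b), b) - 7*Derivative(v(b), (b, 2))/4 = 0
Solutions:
 v(b) = C1 + C2*erfi(sqrt(14)*b/7)


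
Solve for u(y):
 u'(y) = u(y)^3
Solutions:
 u(y) = -sqrt(2)*sqrt(-1/(C1 + y))/2
 u(y) = sqrt(2)*sqrt(-1/(C1 + y))/2


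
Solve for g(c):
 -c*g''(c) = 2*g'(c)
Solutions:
 g(c) = C1 + C2/c


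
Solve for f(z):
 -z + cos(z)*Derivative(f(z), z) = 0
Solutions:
 f(z) = C1 + Integral(z/cos(z), z)


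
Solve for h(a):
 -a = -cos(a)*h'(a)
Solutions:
 h(a) = C1 + Integral(a/cos(a), a)


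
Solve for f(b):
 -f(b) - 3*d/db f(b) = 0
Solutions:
 f(b) = C1*exp(-b/3)


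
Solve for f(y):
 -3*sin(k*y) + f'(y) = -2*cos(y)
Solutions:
 f(y) = C1 - 2*sin(y) - 3*cos(k*y)/k


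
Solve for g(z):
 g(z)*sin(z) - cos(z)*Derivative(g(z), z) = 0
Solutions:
 g(z) = C1/cos(z)


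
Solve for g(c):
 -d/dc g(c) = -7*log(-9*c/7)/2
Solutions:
 g(c) = C1 + 7*c*log(-c)/2 + c*(-7*log(7)/2 - 7/2 + 7*log(3))


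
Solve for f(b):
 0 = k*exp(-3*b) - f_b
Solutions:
 f(b) = C1 - k*exp(-3*b)/3


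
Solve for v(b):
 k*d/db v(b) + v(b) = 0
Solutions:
 v(b) = C1*exp(-b/k)


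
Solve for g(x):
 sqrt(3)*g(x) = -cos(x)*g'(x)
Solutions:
 g(x) = C1*(sin(x) - 1)^(sqrt(3)/2)/(sin(x) + 1)^(sqrt(3)/2)


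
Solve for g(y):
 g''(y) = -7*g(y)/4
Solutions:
 g(y) = C1*sin(sqrt(7)*y/2) + C2*cos(sqrt(7)*y/2)


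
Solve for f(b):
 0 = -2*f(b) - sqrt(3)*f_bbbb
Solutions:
 f(b) = (C1*sin(2^(3/4)*3^(7/8)*b/6) + C2*cos(2^(3/4)*3^(7/8)*b/6))*exp(-2^(3/4)*3^(7/8)*b/6) + (C3*sin(2^(3/4)*3^(7/8)*b/6) + C4*cos(2^(3/4)*3^(7/8)*b/6))*exp(2^(3/4)*3^(7/8)*b/6)


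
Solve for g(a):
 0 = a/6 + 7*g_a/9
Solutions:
 g(a) = C1 - 3*a^2/28


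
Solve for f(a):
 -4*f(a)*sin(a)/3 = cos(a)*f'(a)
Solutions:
 f(a) = C1*cos(a)^(4/3)


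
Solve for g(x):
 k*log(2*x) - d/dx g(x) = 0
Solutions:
 g(x) = C1 + k*x*log(x) - k*x + k*x*log(2)


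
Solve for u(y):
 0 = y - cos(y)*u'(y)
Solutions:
 u(y) = C1 + Integral(y/cos(y), y)


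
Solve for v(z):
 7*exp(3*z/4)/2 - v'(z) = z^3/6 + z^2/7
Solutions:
 v(z) = C1 - z^4/24 - z^3/21 + 14*exp(3*z/4)/3


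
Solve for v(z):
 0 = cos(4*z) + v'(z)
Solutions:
 v(z) = C1 - sin(4*z)/4


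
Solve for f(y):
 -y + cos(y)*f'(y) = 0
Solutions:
 f(y) = C1 + Integral(y/cos(y), y)


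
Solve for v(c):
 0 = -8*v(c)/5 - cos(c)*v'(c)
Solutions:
 v(c) = C1*(sin(c) - 1)^(4/5)/(sin(c) + 1)^(4/5)


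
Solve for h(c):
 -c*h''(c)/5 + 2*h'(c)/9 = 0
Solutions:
 h(c) = C1 + C2*c^(19/9)


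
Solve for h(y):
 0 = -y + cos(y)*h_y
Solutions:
 h(y) = C1 + Integral(y/cos(y), y)


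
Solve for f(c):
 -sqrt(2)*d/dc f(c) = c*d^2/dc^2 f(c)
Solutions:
 f(c) = C1 + C2*c^(1 - sqrt(2))


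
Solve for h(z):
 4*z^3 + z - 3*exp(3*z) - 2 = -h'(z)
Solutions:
 h(z) = C1 - z^4 - z^2/2 + 2*z + exp(3*z)


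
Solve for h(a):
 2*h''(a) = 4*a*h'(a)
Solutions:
 h(a) = C1 + C2*erfi(a)


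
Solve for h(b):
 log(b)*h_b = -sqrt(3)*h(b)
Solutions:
 h(b) = C1*exp(-sqrt(3)*li(b))


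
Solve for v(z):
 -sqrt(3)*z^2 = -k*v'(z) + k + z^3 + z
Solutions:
 v(z) = C1 + z + z^4/(4*k) + sqrt(3)*z^3/(3*k) + z^2/(2*k)


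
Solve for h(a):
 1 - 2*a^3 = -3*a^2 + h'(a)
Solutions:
 h(a) = C1 - a^4/2 + a^3 + a


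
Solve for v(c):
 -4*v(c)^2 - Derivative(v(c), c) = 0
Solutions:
 v(c) = 1/(C1 + 4*c)


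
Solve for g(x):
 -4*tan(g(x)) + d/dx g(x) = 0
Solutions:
 g(x) = pi - asin(C1*exp(4*x))
 g(x) = asin(C1*exp(4*x))


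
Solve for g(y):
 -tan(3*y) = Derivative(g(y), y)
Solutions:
 g(y) = C1 + log(cos(3*y))/3


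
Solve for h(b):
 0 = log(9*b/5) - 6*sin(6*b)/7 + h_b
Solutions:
 h(b) = C1 - b*log(b) - 2*b*log(3) + b + b*log(5) - cos(6*b)/7


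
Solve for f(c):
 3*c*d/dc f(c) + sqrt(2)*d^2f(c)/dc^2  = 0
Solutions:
 f(c) = C1 + C2*erf(2^(1/4)*sqrt(3)*c/2)


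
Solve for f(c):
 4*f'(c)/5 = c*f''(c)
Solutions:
 f(c) = C1 + C2*c^(9/5)


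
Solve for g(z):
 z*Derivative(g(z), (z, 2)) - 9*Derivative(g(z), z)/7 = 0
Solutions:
 g(z) = C1 + C2*z^(16/7)


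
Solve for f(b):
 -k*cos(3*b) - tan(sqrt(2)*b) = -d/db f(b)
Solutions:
 f(b) = C1 + k*sin(3*b)/3 - sqrt(2)*log(cos(sqrt(2)*b))/2


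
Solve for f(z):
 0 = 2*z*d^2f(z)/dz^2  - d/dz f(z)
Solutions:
 f(z) = C1 + C2*z^(3/2)


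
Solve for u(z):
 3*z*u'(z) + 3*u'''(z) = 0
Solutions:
 u(z) = C1 + Integral(C2*airyai(-z) + C3*airybi(-z), z)


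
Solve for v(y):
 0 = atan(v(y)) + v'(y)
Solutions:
 Integral(1/atan(_y), (_y, v(y))) = C1 - y


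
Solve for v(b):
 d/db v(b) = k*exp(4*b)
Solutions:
 v(b) = C1 + k*exp(4*b)/4


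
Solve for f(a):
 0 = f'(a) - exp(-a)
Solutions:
 f(a) = C1 - exp(-a)


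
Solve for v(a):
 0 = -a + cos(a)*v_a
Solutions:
 v(a) = C1 + Integral(a/cos(a), a)


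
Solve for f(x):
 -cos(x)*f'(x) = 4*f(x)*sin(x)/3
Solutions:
 f(x) = C1*cos(x)^(4/3)


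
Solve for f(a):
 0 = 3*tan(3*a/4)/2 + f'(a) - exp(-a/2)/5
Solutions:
 f(a) = C1 - log(tan(3*a/4)^2 + 1) - 2*exp(-a/2)/5


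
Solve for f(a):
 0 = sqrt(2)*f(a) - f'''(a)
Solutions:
 f(a) = C3*exp(2^(1/6)*a) + (C1*sin(2^(1/6)*sqrt(3)*a/2) + C2*cos(2^(1/6)*sqrt(3)*a/2))*exp(-2^(1/6)*a/2)


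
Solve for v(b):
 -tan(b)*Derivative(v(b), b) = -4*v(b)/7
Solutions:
 v(b) = C1*sin(b)^(4/7)


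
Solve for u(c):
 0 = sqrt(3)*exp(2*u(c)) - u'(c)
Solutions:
 u(c) = log(-sqrt(-1/(C1 + sqrt(3)*c))) - log(2)/2
 u(c) = log(-1/(C1 + sqrt(3)*c))/2 - log(2)/2


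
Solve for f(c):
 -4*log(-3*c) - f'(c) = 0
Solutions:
 f(c) = C1 - 4*c*log(-c) + 4*c*(1 - log(3))


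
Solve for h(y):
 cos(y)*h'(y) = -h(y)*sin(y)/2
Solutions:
 h(y) = C1*sqrt(cos(y))


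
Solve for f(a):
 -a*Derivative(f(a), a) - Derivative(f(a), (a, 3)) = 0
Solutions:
 f(a) = C1 + Integral(C2*airyai(-a) + C3*airybi(-a), a)


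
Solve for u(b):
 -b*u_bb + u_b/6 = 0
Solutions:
 u(b) = C1 + C2*b^(7/6)


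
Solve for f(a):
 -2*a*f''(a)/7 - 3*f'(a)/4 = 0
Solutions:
 f(a) = C1 + C2/a^(13/8)


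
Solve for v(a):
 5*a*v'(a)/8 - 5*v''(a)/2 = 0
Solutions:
 v(a) = C1 + C2*erfi(sqrt(2)*a/4)


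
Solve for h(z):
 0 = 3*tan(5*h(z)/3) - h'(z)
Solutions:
 h(z) = -3*asin(C1*exp(5*z))/5 + 3*pi/5
 h(z) = 3*asin(C1*exp(5*z))/5


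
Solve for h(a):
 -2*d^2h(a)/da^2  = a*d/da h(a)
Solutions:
 h(a) = C1 + C2*erf(a/2)


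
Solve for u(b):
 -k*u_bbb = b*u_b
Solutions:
 u(b) = C1 + Integral(C2*airyai(b*(-1/k)^(1/3)) + C3*airybi(b*(-1/k)^(1/3)), b)


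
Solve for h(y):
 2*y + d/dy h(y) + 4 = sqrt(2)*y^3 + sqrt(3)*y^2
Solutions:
 h(y) = C1 + sqrt(2)*y^4/4 + sqrt(3)*y^3/3 - y^2 - 4*y


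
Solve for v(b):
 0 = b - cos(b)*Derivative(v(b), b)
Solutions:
 v(b) = C1 + Integral(b/cos(b), b)


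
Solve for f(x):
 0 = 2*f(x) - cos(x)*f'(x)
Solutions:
 f(x) = C1*(sin(x) + 1)/(sin(x) - 1)


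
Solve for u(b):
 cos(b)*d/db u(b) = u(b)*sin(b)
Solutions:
 u(b) = C1/cos(b)


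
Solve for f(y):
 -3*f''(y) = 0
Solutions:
 f(y) = C1 + C2*y


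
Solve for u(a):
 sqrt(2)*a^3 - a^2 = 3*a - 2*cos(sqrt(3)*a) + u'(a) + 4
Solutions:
 u(a) = C1 + sqrt(2)*a^4/4 - a^3/3 - 3*a^2/2 - 4*a + 2*sqrt(3)*sin(sqrt(3)*a)/3


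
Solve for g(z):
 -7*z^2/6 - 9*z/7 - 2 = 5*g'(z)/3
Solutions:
 g(z) = C1 - 7*z^3/30 - 27*z^2/70 - 6*z/5


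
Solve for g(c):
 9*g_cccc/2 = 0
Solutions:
 g(c) = C1 + C2*c + C3*c^2 + C4*c^3


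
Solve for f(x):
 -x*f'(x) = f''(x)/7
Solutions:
 f(x) = C1 + C2*erf(sqrt(14)*x/2)


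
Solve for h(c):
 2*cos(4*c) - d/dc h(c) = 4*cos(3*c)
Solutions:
 h(c) = C1 - 4*sin(3*c)/3 + sin(4*c)/2


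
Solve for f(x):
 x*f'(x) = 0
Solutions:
 f(x) = C1


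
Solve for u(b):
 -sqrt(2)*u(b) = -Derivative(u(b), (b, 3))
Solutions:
 u(b) = C3*exp(2^(1/6)*b) + (C1*sin(2^(1/6)*sqrt(3)*b/2) + C2*cos(2^(1/6)*sqrt(3)*b/2))*exp(-2^(1/6)*b/2)


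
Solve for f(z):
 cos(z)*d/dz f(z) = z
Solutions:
 f(z) = C1 + Integral(z/cos(z), z)


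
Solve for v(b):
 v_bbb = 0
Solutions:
 v(b) = C1 + C2*b + C3*b^2


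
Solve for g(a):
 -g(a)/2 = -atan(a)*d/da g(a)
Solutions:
 g(a) = C1*exp(Integral(1/atan(a), a)/2)


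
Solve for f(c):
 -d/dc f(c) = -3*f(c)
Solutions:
 f(c) = C1*exp(3*c)


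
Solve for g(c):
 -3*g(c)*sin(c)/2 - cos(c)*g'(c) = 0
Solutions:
 g(c) = C1*cos(c)^(3/2)


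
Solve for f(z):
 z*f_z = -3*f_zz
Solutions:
 f(z) = C1 + C2*erf(sqrt(6)*z/6)


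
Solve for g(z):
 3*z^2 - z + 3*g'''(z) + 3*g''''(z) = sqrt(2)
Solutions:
 g(z) = C1 + C2*z + C3*z^2 + C4*exp(-z) - z^5/60 + 7*z^4/72 + z^3*(-7 + sqrt(2))/18


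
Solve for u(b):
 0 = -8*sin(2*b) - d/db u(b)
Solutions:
 u(b) = C1 + 4*cos(2*b)


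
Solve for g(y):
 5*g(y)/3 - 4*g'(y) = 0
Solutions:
 g(y) = C1*exp(5*y/12)


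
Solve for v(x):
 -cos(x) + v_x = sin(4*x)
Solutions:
 v(x) = C1 + sin(x) - cos(4*x)/4


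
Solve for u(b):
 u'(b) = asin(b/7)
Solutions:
 u(b) = C1 + b*asin(b/7) + sqrt(49 - b^2)


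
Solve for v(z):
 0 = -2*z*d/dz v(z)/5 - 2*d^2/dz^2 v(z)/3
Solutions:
 v(z) = C1 + C2*erf(sqrt(30)*z/10)


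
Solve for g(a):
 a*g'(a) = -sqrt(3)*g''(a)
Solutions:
 g(a) = C1 + C2*erf(sqrt(2)*3^(3/4)*a/6)


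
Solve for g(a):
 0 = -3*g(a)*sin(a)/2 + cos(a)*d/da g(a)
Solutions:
 g(a) = C1/cos(a)^(3/2)


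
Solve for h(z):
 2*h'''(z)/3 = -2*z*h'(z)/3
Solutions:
 h(z) = C1 + Integral(C2*airyai(-z) + C3*airybi(-z), z)


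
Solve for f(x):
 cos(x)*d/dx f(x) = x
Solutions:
 f(x) = C1 + Integral(x/cos(x), x)


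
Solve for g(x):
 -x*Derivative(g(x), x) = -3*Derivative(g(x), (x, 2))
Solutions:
 g(x) = C1 + C2*erfi(sqrt(6)*x/6)


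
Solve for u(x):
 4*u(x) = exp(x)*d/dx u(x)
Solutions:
 u(x) = C1*exp(-4*exp(-x))


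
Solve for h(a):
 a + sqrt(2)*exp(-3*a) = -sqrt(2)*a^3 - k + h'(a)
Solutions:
 h(a) = C1 + sqrt(2)*a^4/4 + a^2/2 + a*k - sqrt(2)*exp(-3*a)/3


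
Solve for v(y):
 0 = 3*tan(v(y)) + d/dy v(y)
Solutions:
 v(y) = pi - asin(C1*exp(-3*y))
 v(y) = asin(C1*exp(-3*y))


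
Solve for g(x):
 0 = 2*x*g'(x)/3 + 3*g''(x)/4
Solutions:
 g(x) = C1 + C2*erf(2*x/3)


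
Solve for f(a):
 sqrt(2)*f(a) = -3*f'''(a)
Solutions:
 f(a) = C3*exp(-2^(1/6)*3^(2/3)*a/3) + (C1*sin(6^(1/6)*a/2) + C2*cos(6^(1/6)*a/2))*exp(2^(1/6)*3^(2/3)*a/6)


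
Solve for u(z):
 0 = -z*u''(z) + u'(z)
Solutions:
 u(z) = C1 + C2*z^2


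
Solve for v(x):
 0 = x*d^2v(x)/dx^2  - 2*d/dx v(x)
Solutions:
 v(x) = C1 + C2*x^3


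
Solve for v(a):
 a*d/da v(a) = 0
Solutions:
 v(a) = C1


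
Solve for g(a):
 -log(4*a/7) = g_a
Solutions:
 g(a) = C1 - a*log(a) + a*log(7/4) + a


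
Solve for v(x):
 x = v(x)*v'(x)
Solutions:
 v(x) = -sqrt(C1 + x^2)
 v(x) = sqrt(C1 + x^2)


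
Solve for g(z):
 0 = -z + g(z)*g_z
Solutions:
 g(z) = -sqrt(C1 + z^2)
 g(z) = sqrt(C1 + z^2)


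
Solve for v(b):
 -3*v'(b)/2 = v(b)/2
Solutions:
 v(b) = C1*exp(-b/3)


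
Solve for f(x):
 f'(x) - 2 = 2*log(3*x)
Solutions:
 f(x) = C1 + 2*x*log(x) + x*log(9)


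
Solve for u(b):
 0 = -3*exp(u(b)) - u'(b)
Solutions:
 u(b) = log(1/(C1 + 3*b))


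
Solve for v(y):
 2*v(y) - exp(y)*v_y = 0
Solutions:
 v(y) = C1*exp(-2*exp(-y))


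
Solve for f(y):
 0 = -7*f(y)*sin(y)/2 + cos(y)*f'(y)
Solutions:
 f(y) = C1/cos(y)^(7/2)


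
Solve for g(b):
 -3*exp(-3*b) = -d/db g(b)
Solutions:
 g(b) = C1 - exp(-3*b)


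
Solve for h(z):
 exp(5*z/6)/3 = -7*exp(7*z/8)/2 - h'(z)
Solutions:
 h(z) = C1 - 4*exp(7*z/8) - 2*exp(5*z/6)/5


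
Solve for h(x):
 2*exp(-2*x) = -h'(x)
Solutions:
 h(x) = C1 + exp(-2*x)


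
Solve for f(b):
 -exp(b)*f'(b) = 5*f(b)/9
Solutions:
 f(b) = C1*exp(5*exp(-b)/9)


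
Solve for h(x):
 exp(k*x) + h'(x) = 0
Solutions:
 h(x) = C1 - exp(k*x)/k


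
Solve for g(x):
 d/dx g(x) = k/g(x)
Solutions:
 g(x) = -sqrt(C1 + 2*k*x)
 g(x) = sqrt(C1 + 2*k*x)


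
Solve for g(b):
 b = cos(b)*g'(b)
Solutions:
 g(b) = C1 + Integral(b/cos(b), b)


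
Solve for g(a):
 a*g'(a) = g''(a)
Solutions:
 g(a) = C1 + C2*erfi(sqrt(2)*a/2)


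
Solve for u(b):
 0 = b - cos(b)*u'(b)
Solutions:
 u(b) = C1 + Integral(b/cos(b), b)


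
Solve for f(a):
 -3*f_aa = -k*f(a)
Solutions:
 f(a) = C1*exp(-sqrt(3)*a*sqrt(k)/3) + C2*exp(sqrt(3)*a*sqrt(k)/3)


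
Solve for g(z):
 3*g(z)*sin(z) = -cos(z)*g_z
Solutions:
 g(z) = C1*cos(z)^3


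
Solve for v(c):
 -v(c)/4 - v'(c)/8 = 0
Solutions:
 v(c) = C1*exp(-2*c)


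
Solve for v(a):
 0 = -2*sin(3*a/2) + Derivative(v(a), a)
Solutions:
 v(a) = C1 - 4*cos(3*a/2)/3


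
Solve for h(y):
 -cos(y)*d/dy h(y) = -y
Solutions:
 h(y) = C1 + Integral(y/cos(y), y)


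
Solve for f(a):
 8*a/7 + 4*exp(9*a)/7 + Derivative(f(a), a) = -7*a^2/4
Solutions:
 f(a) = C1 - 7*a^3/12 - 4*a^2/7 - 4*exp(9*a)/63


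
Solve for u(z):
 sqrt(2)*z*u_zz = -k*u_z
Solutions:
 u(z) = C1 + z^(-sqrt(2)*re(k)/2 + 1)*(C2*sin(sqrt(2)*log(z)*Abs(im(k))/2) + C3*cos(sqrt(2)*log(z)*im(k)/2))


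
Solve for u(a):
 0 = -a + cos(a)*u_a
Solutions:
 u(a) = C1 + Integral(a/cos(a), a)


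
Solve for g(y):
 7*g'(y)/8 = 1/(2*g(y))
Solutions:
 g(y) = -sqrt(C1 + 56*y)/7
 g(y) = sqrt(C1 + 56*y)/7


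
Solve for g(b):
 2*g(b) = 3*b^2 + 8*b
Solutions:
 g(b) = b*(3*b + 8)/2


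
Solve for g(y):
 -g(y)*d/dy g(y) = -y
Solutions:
 g(y) = -sqrt(C1 + y^2)
 g(y) = sqrt(C1 + y^2)


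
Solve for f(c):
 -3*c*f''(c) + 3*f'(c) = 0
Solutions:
 f(c) = C1 + C2*c^2


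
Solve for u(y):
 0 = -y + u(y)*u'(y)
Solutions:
 u(y) = -sqrt(C1 + y^2)
 u(y) = sqrt(C1 + y^2)


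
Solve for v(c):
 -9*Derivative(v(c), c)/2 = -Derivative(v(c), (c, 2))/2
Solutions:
 v(c) = C1 + C2*exp(9*c)


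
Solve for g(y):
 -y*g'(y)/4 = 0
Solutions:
 g(y) = C1


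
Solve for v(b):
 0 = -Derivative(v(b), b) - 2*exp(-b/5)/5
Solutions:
 v(b) = C1 + 2*exp(-b/5)


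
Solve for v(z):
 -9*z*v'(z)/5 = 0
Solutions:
 v(z) = C1


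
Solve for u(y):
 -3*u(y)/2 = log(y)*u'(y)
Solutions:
 u(y) = C1*exp(-3*li(y)/2)


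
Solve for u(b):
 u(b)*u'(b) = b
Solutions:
 u(b) = -sqrt(C1 + b^2)
 u(b) = sqrt(C1 + b^2)


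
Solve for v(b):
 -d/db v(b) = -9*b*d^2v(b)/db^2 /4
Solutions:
 v(b) = C1 + C2*b^(13/9)


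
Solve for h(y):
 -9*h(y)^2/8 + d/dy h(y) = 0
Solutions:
 h(y) = -8/(C1 + 9*y)


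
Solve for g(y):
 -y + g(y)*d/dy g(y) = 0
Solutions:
 g(y) = -sqrt(C1 + y^2)
 g(y) = sqrt(C1 + y^2)


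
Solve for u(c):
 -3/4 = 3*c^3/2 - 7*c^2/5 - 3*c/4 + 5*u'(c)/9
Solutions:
 u(c) = C1 - 27*c^4/40 + 21*c^3/25 + 27*c^2/40 - 27*c/20


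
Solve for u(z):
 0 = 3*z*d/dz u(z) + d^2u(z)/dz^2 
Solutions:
 u(z) = C1 + C2*erf(sqrt(6)*z/2)


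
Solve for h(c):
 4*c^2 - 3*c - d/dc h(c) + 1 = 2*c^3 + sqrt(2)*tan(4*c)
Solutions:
 h(c) = C1 - c^4/2 + 4*c^3/3 - 3*c^2/2 + c + sqrt(2)*log(cos(4*c))/4


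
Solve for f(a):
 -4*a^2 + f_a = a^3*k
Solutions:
 f(a) = C1 + a^4*k/4 + 4*a^3/3


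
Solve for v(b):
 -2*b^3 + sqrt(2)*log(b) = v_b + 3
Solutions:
 v(b) = C1 - b^4/2 + sqrt(2)*b*log(b) - 3*b - sqrt(2)*b


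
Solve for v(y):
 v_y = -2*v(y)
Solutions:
 v(y) = C1*exp(-2*y)


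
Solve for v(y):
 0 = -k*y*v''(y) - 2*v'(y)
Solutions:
 v(y) = C1 + y^(((re(k) - 2)*re(k) + im(k)^2)/(re(k)^2 + im(k)^2))*(C2*sin(2*log(y)*Abs(im(k))/(re(k)^2 + im(k)^2)) + C3*cos(2*log(y)*im(k)/(re(k)^2 + im(k)^2)))


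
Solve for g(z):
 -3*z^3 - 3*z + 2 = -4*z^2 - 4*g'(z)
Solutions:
 g(z) = C1 + 3*z^4/16 - z^3/3 + 3*z^2/8 - z/2


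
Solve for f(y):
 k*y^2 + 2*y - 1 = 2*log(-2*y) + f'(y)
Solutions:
 f(y) = C1 + k*y^3/3 + y^2 - 2*y*log(-y) + y*(1 - 2*log(2))


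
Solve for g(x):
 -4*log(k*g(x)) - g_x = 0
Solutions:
 li(k*g(x))/k = C1 - 4*x


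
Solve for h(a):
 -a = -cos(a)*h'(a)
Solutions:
 h(a) = C1 + Integral(a/cos(a), a)


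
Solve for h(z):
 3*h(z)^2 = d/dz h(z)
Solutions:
 h(z) = -1/(C1 + 3*z)


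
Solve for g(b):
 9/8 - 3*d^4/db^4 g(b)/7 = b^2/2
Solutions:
 g(b) = C1 + C2*b + C3*b^2 + C4*b^3 - 7*b^6/2160 + 7*b^4/64


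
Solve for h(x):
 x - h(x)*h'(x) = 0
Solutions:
 h(x) = -sqrt(C1 + x^2)
 h(x) = sqrt(C1 + x^2)


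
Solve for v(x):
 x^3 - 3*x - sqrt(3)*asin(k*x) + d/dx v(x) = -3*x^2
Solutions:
 v(x) = C1 - x^4/4 - x^3 + 3*x^2/2 + sqrt(3)*Piecewise((x*asin(k*x) + sqrt(-k^2*x^2 + 1)/k, Ne(k, 0)), (0, True))


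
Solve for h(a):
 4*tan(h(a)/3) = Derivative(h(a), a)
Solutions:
 h(a) = -3*asin(C1*exp(4*a/3)) + 3*pi
 h(a) = 3*asin(C1*exp(4*a/3))


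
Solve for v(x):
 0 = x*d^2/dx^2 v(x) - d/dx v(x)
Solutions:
 v(x) = C1 + C2*x^2


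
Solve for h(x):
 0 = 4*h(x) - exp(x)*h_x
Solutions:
 h(x) = C1*exp(-4*exp(-x))


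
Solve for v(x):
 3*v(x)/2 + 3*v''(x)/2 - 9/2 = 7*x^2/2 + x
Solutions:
 v(x) = C1*sin(x) + C2*cos(x) + 7*x^2/3 + 2*x/3 - 5/3


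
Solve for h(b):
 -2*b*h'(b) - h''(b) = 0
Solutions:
 h(b) = C1 + C2*erf(b)


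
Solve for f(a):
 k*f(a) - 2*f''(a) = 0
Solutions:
 f(a) = C1*exp(-sqrt(2)*a*sqrt(k)/2) + C2*exp(sqrt(2)*a*sqrt(k)/2)


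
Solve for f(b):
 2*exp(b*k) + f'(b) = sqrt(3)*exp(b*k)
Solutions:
 f(b) = C1 - 2*exp(b*k)/k + sqrt(3)*exp(b*k)/k


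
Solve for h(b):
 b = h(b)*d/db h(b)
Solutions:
 h(b) = -sqrt(C1 + b^2)
 h(b) = sqrt(C1 + b^2)


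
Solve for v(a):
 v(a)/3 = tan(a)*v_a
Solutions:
 v(a) = C1*sin(a)^(1/3)


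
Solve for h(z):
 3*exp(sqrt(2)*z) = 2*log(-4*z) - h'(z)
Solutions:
 h(z) = C1 + 2*z*log(-z) + 2*z*(-1 + 2*log(2)) - 3*sqrt(2)*exp(sqrt(2)*z)/2


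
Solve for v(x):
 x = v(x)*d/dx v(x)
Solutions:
 v(x) = -sqrt(C1 + x^2)
 v(x) = sqrt(C1 + x^2)


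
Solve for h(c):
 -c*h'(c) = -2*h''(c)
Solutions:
 h(c) = C1 + C2*erfi(c/2)


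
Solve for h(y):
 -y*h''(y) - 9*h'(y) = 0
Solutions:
 h(y) = C1 + C2/y^8


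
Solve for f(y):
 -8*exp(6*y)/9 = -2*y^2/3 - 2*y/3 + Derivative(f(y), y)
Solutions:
 f(y) = C1 + 2*y^3/9 + y^2/3 - 4*exp(6*y)/27


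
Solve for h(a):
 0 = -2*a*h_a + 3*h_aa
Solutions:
 h(a) = C1 + C2*erfi(sqrt(3)*a/3)


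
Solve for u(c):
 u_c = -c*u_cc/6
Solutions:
 u(c) = C1 + C2/c^5


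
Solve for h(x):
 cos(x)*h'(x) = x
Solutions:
 h(x) = C1 + Integral(x/cos(x), x)


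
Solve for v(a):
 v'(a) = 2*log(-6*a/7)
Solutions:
 v(a) = C1 + 2*a*log(-a) + 2*a*(-log(7) - 1 + log(6))


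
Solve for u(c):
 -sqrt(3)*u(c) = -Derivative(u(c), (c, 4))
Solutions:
 u(c) = C1*exp(-3^(1/8)*c) + C2*exp(3^(1/8)*c) + C3*sin(3^(1/8)*c) + C4*cos(3^(1/8)*c)


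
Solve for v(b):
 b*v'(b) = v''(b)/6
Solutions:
 v(b) = C1 + C2*erfi(sqrt(3)*b)


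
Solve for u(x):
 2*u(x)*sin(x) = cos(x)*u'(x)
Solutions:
 u(x) = C1/cos(x)^2


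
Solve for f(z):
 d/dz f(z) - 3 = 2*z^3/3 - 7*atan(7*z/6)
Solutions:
 f(z) = C1 + z^4/6 - 7*z*atan(7*z/6) + 3*z + 3*log(49*z^2 + 36)


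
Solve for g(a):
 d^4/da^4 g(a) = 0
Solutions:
 g(a) = C1 + C2*a + C3*a^2 + C4*a^3


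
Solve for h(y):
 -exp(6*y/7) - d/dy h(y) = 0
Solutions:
 h(y) = C1 - 7*exp(6*y/7)/6


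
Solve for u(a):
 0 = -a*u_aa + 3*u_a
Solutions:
 u(a) = C1 + C2*a^4


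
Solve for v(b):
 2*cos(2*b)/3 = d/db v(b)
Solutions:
 v(b) = C1 + sin(2*b)/3


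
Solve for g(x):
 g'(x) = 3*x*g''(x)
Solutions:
 g(x) = C1 + C2*x^(4/3)


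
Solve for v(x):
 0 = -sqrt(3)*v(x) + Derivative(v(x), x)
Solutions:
 v(x) = C1*exp(sqrt(3)*x)


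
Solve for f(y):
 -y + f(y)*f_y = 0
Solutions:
 f(y) = -sqrt(C1 + y^2)
 f(y) = sqrt(C1 + y^2)


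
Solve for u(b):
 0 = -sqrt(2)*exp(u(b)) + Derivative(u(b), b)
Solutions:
 u(b) = log(-1/(C1 + sqrt(2)*b))


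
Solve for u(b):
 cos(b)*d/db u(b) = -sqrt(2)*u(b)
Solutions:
 u(b) = C1*(sin(b) - 1)^(sqrt(2)/2)/(sin(b) + 1)^(sqrt(2)/2)


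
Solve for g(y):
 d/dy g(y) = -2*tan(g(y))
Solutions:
 g(y) = pi - asin(C1*exp(-2*y))
 g(y) = asin(C1*exp(-2*y))


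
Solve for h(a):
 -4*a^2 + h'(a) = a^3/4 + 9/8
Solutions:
 h(a) = C1 + a^4/16 + 4*a^3/3 + 9*a/8


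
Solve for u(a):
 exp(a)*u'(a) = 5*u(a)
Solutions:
 u(a) = C1*exp(-5*exp(-a))


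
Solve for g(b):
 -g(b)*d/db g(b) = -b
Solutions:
 g(b) = -sqrt(C1 + b^2)
 g(b) = sqrt(C1 + b^2)


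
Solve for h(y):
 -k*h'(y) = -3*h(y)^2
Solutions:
 h(y) = -k/(C1*k + 3*y)


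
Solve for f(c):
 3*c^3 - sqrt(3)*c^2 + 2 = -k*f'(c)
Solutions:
 f(c) = C1 - 3*c^4/(4*k) + sqrt(3)*c^3/(3*k) - 2*c/k


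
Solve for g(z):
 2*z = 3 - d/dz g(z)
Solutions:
 g(z) = C1 - z^2 + 3*z


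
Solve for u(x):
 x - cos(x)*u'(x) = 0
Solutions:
 u(x) = C1 + Integral(x/cos(x), x)


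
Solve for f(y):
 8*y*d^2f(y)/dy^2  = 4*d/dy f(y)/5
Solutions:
 f(y) = C1 + C2*y^(11/10)


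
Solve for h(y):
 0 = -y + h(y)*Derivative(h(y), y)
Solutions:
 h(y) = -sqrt(C1 + y^2)
 h(y) = sqrt(C1 + y^2)


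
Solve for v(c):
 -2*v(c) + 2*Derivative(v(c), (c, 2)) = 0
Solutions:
 v(c) = C1*exp(-c) + C2*exp(c)


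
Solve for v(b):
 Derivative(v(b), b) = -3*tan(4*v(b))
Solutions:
 v(b) = -asin(C1*exp(-12*b))/4 + pi/4
 v(b) = asin(C1*exp(-12*b))/4


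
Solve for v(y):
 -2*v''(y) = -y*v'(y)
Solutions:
 v(y) = C1 + C2*erfi(y/2)


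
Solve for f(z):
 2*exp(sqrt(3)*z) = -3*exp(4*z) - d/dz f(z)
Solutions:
 f(z) = C1 - 3*exp(4*z)/4 - 2*sqrt(3)*exp(sqrt(3)*z)/3


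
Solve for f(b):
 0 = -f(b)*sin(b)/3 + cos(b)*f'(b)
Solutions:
 f(b) = C1/cos(b)^(1/3)


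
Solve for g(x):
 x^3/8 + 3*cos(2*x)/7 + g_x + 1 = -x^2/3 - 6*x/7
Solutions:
 g(x) = C1 - x^4/32 - x^3/9 - 3*x^2/7 - x - 3*sin(x)*cos(x)/7


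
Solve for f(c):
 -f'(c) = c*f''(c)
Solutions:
 f(c) = C1 + C2*log(c)


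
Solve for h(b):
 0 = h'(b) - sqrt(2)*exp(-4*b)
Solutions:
 h(b) = C1 - sqrt(2)*exp(-4*b)/4


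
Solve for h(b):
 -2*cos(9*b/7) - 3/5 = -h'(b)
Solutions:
 h(b) = C1 + 3*b/5 + 14*sin(9*b/7)/9


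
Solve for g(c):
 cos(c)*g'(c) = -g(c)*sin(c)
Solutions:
 g(c) = C1*cos(c)


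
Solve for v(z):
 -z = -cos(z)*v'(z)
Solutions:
 v(z) = C1 + Integral(z/cos(z), z)


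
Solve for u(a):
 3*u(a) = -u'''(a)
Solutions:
 u(a) = C3*exp(-3^(1/3)*a) + (C1*sin(3^(5/6)*a/2) + C2*cos(3^(5/6)*a/2))*exp(3^(1/3)*a/2)


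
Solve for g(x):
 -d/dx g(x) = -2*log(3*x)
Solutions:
 g(x) = C1 + 2*x*log(x) - 2*x + x*log(9)


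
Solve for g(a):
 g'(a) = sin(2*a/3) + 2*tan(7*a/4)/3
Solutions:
 g(a) = C1 - 8*log(cos(7*a/4))/21 - 3*cos(2*a/3)/2


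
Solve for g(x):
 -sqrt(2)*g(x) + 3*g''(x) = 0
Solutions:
 g(x) = C1*exp(-2^(1/4)*sqrt(3)*x/3) + C2*exp(2^(1/4)*sqrt(3)*x/3)


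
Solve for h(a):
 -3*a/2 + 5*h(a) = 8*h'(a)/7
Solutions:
 h(a) = C1*exp(35*a/8) + 3*a/10 + 12/175


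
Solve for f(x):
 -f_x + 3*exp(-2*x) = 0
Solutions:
 f(x) = C1 - 3*exp(-2*x)/2


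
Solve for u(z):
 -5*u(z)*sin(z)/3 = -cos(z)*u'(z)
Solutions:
 u(z) = C1/cos(z)^(5/3)


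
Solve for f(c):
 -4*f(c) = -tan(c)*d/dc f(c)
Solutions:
 f(c) = C1*sin(c)^4


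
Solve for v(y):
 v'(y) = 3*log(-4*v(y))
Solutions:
 -Integral(1/(log(-_y) + 2*log(2)), (_y, v(y)))/3 = C1 - y


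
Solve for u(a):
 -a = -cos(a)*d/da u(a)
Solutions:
 u(a) = C1 + Integral(a/cos(a), a)


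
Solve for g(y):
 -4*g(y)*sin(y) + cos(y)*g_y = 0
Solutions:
 g(y) = C1/cos(y)^4


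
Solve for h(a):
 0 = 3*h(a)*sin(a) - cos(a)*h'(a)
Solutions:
 h(a) = C1/cos(a)^3


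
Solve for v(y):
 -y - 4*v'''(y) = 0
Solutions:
 v(y) = C1 + C2*y + C3*y^2 - y^4/96


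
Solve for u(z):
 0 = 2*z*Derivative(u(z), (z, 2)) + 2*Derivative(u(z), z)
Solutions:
 u(z) = C1 + C2*log(z)


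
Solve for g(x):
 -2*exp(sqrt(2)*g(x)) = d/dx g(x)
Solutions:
 g(x) = sqrt(2)*(2*log(1/(C1 + 2*x)) - log(2))/4


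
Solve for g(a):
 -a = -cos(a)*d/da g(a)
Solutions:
 g(a) = C1 + Integral(a/cos(a), a)


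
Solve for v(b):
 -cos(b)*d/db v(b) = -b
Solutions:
 v(b) = C1 + Integral(b/cos(b), b)


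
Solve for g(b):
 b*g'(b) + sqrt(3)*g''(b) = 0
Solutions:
 g(b) = C1 + C2*erf(sqrt(2)*3^(3/4)*b/6)


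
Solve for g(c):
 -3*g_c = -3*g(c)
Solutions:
 g(c) = C1*exp(c)


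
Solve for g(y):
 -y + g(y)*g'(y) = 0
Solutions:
 g(y) = -sqrt(C1 + y^2)
 g(y) = sqrt(C1 + y^2)


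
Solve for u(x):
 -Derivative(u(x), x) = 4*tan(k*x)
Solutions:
 u(x) = C1 - 4*Piecewise((-log(cos(k*x))/k, Ne(k, 0)), (0, True))


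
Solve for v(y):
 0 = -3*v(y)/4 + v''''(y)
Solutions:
 v(y) = C1*exp(-sqrt(2)*3^(1/4)*y/2) + C2*exp(sqrt(2)*3^(1/4)*y/2) + C3*sin(sqrt(2)*3^(1/4)*y/2) + C4*cos(sqrt(2)*3^(1/4)*y/2)


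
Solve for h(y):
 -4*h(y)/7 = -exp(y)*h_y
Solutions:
 h(y) = C1*exp(-4*exp(-y)/7)


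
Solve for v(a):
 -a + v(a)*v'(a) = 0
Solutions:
 v(a) = -sqrt(C1 + a^2)
 v(a) = sqrt(C1 + a^2)


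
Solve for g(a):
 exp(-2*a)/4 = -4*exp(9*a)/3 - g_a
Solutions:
 g(a) = C1 - 4*exp(9*a)/27 + exp(-2*a)/8


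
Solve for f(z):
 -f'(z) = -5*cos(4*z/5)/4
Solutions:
 f(z) = C1 + 25*sin(4*z/5)/16


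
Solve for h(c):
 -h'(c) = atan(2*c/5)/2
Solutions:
 h(c) = C1 - c*atan(2*c/5)/2 + 5*log(4*c^2 + 25)/8


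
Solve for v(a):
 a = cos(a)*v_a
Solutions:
 v(a) = C1 + Integral(a/cos(a), a)


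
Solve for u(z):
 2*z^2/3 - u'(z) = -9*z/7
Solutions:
 u(z) = C1 + 2*z^3/9 + 9*z^2/14


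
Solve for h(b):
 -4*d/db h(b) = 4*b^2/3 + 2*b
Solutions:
 h(b) = C1 - b^3/9 - b^2/4


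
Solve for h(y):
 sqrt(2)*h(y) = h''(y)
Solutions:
 h(y) = C1*exp(-2^(1/4)*y) + C2*exp(2^(1/4)*y)


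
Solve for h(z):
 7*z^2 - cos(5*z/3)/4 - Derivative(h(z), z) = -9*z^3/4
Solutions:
 h(z) = C1 + 9*z^4/16 + 7*z^3/3 - 3*sin(5*z/3)/20


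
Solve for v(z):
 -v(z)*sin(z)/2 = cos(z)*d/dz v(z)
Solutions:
 v(z) = C1*sqrt(cos(z))


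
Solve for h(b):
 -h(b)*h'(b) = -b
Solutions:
 h(b) = -sqrt(C1 + b^2)
 h(b) = sqrt(C1 + b^2)


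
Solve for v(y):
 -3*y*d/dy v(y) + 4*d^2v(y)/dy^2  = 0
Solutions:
 v(y) = C1 + C2*erfi(sqrt(6)*y/4)


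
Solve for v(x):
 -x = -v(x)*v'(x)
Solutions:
 v(x) = -sqrt(C1 + x^2)
 v(x) = sqrt(C1 + x^2)


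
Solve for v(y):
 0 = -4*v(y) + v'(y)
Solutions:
 v(y) = C1*exp(4*y)


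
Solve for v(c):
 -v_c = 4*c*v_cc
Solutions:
 v(c) = C1 + C2*c^(3/4)


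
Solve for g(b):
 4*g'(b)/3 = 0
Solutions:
 g(b) = C1


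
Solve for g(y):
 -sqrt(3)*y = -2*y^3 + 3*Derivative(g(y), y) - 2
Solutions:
 g(y) = C1 + y^4/6 - sqrt(3)*y^2/6 + 2*y/3


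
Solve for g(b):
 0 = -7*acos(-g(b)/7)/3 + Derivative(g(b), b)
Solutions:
 Integral(1/acos(-_y/7), (_y, g(b))) = C1 + 7*b/3


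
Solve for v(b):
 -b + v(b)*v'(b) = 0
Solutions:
 v(b) = -sqrt(C1 + b^2)
 v(b) = sqrt(C1 + b^2)


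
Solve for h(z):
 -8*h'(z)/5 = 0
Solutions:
 h(z) = C1


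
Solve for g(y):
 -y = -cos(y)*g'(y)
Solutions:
 g(y) = C1 + Integral(y/cos(y), y)


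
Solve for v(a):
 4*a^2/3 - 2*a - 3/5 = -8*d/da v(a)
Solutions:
 v(a) = C1 - a^3/18 + a^2/8 + 3*a/40


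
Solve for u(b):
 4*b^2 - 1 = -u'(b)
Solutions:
 u(b) = C1 - 4*b^3/3 + b


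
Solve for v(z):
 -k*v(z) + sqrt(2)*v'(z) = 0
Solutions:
 v(z) = C1*exp(sqrt(2)*k*z/2)


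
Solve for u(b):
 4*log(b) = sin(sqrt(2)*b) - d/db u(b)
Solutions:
 u(b) = C1 - 4*b*log(b) + 4*b - sqrt(2)*cos(sqrt(2)*b)/2


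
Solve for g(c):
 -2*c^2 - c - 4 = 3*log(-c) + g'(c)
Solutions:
 g(c) = C1 - 2*c^3/3 - c^2/2 - 3*c*log(-c) - c


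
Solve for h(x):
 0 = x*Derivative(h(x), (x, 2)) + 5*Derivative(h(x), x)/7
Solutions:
 h(x) = C1 + C2*x^(2/7)


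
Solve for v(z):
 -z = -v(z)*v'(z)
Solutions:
 v(z) = -sqrt(C1 + z^2)
 v(z) = sqrt(C1 + z^2)


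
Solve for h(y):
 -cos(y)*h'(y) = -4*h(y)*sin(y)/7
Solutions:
 h(y) = C1/cos(y)^(4/7)


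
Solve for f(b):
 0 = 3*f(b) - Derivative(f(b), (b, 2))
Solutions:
 f(b) = C1*exp(-sqrt(3)*b) + C2*exp(sqrt(3)*b)


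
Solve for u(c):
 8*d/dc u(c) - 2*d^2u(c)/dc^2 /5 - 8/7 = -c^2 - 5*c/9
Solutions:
 u(c) = C1 + C2*exp(20*c) - c^3/24 - 59*c^2/1440 + 13987*c/100800


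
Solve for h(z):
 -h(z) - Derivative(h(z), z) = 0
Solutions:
 h(z) = C1*exp(-z)


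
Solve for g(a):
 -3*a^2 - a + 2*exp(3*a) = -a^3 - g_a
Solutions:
 g(a) = C1 - a^4/4 + a^3 + a^2/2 - 2*exp(3*a)/3
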